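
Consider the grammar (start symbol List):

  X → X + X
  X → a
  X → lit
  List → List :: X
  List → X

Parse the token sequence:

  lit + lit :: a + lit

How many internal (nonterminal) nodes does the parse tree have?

8

[List [List [X [X lit] + [X lit]]] :: [X [X a] + [X lit]]]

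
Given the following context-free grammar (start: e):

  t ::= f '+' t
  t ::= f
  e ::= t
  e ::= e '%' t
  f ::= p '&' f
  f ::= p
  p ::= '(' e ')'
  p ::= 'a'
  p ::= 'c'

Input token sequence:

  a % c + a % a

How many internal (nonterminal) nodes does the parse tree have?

[e [e [e [t [f [p a]]]] % [t [f [p c]] + [t [f [p a]]]]] % [t [f [p a]]]]

15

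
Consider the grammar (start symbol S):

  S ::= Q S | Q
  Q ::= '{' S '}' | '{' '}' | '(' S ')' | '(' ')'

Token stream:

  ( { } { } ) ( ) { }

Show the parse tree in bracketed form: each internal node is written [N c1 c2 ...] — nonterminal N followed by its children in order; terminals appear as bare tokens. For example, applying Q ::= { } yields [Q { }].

S
Q S
( S ) S
( Q S ) S
( { } S ) S
( { } Q ) S
( { } { } ) S
( { } { } ) Q S
( { } { } ) ( ) S
( { } { } ) ( ) Q
( { } { } ) ( ) { }

[S [Q ( [S [Q { }] [S [Q { }]]] )] [S [Q ( )] [S [Q { }]]]]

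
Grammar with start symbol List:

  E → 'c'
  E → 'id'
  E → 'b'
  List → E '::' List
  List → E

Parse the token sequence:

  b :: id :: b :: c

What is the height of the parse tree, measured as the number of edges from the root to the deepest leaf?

[List [E b] :: [List [E id] :: [List [E b] :: [List [E c]]]]]

5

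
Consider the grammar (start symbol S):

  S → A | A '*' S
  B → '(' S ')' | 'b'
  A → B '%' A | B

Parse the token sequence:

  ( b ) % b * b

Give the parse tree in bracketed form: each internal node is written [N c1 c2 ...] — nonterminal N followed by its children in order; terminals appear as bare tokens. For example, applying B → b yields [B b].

S
A * S
B % A * S
( S ) % A * S
( A ) % A * S
( B ) % A * S
( b ) % A * S
( b ) % B * S
( b ) % b * S
( b ) % b * A
( b ) % b * B
( b ) % b * b

[S [A [B ( [S [A [B b]]] )] % [A [B b]]] * [S [A [B b]]]]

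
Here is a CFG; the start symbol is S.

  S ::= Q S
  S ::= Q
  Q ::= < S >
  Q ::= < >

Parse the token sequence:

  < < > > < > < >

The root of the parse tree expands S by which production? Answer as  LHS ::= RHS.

[S [Q < [S [Q < >]] >] [S [Q < >] [S [Q < >]]]]

S ::= Q S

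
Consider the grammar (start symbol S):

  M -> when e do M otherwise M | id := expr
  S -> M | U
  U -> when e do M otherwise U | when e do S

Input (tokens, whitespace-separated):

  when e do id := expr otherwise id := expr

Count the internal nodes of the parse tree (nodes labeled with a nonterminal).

4

[S [M when e do [M id := expr] otherwise [M id := expr]]]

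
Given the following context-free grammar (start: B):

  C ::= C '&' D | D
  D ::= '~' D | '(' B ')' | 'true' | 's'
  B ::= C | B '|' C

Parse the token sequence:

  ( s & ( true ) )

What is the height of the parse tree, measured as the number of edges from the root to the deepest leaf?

[B [C [D ( [B [C [C [D s]] & [D ( [B [C [D true]]] )]]] )]]]

9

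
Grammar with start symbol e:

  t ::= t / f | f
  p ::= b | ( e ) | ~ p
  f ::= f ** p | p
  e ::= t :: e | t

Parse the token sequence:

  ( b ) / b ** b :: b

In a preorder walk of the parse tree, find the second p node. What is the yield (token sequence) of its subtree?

[e [t [t [f [p ( [e [t [f [p b]]]] )]]] / [f [f [p b]] ** [p b]]] :: [e [t [f [p b]]]]]

b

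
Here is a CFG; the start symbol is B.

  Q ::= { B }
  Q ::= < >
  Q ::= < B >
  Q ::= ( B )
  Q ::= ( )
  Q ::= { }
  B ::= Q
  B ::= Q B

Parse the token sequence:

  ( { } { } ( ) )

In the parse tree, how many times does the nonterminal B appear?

4

[B [Q ( [B [Q { }] [B [Q { }] [B [Q ( )]]]] )]]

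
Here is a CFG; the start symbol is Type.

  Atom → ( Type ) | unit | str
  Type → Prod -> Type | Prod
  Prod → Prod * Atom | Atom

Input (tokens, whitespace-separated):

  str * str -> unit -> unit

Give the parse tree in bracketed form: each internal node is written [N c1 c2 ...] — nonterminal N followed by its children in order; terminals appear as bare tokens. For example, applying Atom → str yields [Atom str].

Type
Prod -> Type
Prod * Atom -> Type
Atom * Atom -> Type
str * Atom -> Type
str * str -> Type
str * str -> Prod -> Type
str * str -> Atom -> Type
str * str -> unit -> Type
str * str -> unit -> Prod
str * str -> unit -> Atom
str * str -> unit -> unit

[Type [Prod [Prod [Atom str]] * [Atom str]] -> [Type [Prod [Atom unit]] -> [Type [Prod [Atom unit]]]]]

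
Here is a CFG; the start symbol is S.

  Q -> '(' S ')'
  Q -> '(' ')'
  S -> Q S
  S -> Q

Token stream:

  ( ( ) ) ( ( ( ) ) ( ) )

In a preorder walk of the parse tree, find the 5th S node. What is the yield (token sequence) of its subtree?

( )

[S [Q ( [S [Q ( )]] )] [S [Q ( [S [Q ( [S [Q ( )]] )] [S [Q ( )]]] )]]]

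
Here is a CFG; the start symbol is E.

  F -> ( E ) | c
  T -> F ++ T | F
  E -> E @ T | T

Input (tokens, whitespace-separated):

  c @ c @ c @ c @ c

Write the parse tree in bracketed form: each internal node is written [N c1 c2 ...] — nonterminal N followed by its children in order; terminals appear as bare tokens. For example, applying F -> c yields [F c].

[E [E [E [E [E [T [F c]]] @ [T [F c]]] @ [T [F c]]] @ [T [F c]]] @ [T [F c]]]

E
E @ T
E @ T @ T
E @ T @ T @ T
E @ T @ T @ T @ T
T @ T @ T @ T @ T
F @ T @ T @ T @ T
c @ T @ T @ T @ T
c @ F @ T @ T @ T
c @ c @ T @ T @ T
c @ c @ F @ T @ T
c @ c @ c @ T @ T
c @ c @ c @ F @ T
c @ c @ c @ c @ T
c @ c @ c @ c @ F
c @ c @ c @ c @ c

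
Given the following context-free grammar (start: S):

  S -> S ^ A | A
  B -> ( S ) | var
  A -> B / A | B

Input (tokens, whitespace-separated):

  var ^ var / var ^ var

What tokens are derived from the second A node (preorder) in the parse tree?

var / var

[S [S [S [A [B var]]] ^ [A [B var] / [A [B var]]]] ^ [A [B var]]]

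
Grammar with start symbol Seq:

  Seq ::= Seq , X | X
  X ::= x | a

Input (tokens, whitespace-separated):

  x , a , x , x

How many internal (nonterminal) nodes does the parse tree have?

[Seq [Seq [Seq [Seq [X x]] , [X a]] , [X x]] , [X x]]

8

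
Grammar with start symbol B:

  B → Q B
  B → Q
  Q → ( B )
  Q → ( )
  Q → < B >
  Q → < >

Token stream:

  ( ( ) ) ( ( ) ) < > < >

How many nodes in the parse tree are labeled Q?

6

[B [Q ( [B [Q ( )]] )] [B [Q ( [B [Q ( )]] )] [B [Q < >] [B [Q < >]]]]]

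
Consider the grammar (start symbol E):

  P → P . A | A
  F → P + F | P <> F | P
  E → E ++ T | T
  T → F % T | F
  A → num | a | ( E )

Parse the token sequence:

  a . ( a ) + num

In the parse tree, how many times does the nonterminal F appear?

3

[E [T [F [P [P [A a]] . [A ( [E [T [F [P [A a]]]]] )]] + [F [P [A num]]]]]]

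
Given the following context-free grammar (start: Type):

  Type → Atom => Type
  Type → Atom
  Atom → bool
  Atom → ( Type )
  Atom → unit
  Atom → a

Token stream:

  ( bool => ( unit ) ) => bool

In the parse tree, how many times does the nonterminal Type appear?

[Type [Atom ( [Type [Atom bool] => [Type [Atom ( [Type [Atom unit]] )]]] )] => [Type [Atom bool]]]

5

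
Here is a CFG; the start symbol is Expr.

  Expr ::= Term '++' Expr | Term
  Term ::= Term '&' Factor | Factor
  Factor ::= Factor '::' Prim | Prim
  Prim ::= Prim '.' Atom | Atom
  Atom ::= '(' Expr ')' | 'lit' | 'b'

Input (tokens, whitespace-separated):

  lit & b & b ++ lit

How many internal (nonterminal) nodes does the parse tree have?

18

[Expr [Term [Term [Term [Factor [Prim [Atom lit]]]] & [Factor [Prim [Atom b]]]] & [Factor [Prim [Atom b]]]] ++ [Expr [Term [Factor [Prim [Atom lit]]]]]]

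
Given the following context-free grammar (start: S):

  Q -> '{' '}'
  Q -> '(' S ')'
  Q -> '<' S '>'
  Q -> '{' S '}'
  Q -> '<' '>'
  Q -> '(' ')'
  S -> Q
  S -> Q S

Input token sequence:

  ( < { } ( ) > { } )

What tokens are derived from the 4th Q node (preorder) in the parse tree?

( )

[S [Q ( [S [Q < [S [Q { }] [S [Q ( )]]] >] [S [Q { }]]] )]]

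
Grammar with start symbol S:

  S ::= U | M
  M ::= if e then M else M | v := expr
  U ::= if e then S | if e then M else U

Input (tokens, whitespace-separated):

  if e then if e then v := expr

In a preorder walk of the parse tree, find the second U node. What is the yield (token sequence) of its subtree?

[S [U if e then [S [U if e then [S [M v := expr]]]]]]

if e then v := expr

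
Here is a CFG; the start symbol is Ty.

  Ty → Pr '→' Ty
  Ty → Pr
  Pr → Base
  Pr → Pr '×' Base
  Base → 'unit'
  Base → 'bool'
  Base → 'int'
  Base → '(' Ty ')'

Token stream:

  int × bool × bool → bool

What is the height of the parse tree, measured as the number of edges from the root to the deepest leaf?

5

[Ty [Pr [Pr [Pr [Base int]] × [Base bool]] × [Base bool]] → [Ty [Pr [Base bool]]]]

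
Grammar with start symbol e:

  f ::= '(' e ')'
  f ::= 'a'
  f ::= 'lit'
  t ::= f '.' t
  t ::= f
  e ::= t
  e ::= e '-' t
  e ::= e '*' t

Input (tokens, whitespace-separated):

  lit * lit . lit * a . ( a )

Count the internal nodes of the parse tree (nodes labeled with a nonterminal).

[e [e [e [t [f lit]]] * [t [f lit] . [t [f lit]]]] * [t [f a] . [t [f ( [e [t [f a]]] )]]]]

16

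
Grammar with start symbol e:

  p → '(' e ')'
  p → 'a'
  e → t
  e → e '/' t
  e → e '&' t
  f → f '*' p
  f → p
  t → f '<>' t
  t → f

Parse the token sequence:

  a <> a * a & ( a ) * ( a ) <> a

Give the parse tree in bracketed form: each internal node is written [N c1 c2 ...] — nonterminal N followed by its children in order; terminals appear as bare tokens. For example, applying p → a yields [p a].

[e [e [t [f [p a]] <> [t [f [f [p a]] * [p a]]]]] & [t [f [f [p ( [e [t [f [p a]]]] )]] * [p ( [e [t [f [p a]]]] )]] <> [t [f [p a]]]]]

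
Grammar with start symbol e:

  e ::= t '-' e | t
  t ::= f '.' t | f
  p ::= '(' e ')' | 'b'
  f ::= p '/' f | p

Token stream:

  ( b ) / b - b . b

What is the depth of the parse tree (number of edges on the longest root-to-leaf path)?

8

[e [t [f [p ( [e [t [f [p b]]]] )] / [f [p b]]]] - [e [t [f [p b]] . [t [f [p b]]]]]]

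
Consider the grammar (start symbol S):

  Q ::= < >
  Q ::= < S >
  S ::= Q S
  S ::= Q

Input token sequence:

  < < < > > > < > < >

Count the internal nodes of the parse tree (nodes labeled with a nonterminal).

[S [Q < [S [Q < [S [Q < >]] >]] >] [S [Q < >] [S [Q < >]]]]

10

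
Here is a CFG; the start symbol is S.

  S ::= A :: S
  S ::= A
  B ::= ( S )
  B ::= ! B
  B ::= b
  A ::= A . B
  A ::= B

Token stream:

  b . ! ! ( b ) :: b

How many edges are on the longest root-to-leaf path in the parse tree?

[S [A [A [B b]] . [B ! [B ! [B ( [S [A [B b]]] )]]]] :: [S [A [B b]]]]

8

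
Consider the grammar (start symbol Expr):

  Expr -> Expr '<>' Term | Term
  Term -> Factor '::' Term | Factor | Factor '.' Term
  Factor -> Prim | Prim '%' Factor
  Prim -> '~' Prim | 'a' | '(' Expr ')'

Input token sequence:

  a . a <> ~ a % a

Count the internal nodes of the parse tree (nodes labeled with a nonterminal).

14

[Expr [Expr [Term [Factor [Prim a]] . [Term [Factor [Prim a]]]]] <> [Term [Factor [Prim ~ [Prim a]] % [Factor [Prim a]]]]]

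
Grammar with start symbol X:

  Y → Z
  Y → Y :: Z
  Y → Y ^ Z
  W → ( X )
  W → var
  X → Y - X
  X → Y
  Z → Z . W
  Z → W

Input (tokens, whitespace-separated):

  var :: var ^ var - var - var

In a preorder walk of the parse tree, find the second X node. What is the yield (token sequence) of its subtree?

[X [Y [Y [Y [Z [W var]]] :: [Z [W var]]] ^ [Z [W var]]] - [X [Y [Z [W var]]] - [X [Y [Z [W var]]]]]]

var - var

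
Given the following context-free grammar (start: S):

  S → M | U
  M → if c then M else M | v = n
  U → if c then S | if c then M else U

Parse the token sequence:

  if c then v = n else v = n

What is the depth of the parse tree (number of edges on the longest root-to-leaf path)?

[S [M if c then [M v = n] else [M v = n]]]

3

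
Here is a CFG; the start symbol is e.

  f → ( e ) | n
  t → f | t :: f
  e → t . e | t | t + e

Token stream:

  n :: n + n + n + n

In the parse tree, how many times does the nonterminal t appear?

[e [t [t [f n]] :: [f n]] + [e [t [f n]] + [e [t [f n]] + [e [t [f n]]]]]]

5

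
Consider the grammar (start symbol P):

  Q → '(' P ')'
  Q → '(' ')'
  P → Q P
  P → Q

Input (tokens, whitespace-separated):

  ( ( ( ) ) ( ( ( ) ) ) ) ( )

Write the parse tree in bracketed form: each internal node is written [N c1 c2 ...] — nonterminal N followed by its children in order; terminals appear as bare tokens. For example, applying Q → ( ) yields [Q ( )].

P
Q P
( P ) P
( Q P ) P
( ( P ) P ) P
( ( Q ) P ) P
( ( ( ) ) P ) P
( ( ( ) ) Q ) P
( ( ( ) ) ( P ) ) P
( ( ( ) ) ( Q ) ) P
( ( ( ) ) ( ( P ) ) ) P
( ( ( ) ) ( ( Q ) ) ) P
( ( ( ) ) ( ( ( ) ) ) ) P
( ( ( ) ) ( ( ( ) ) ) ) Q
( ( ( ) ) ( ( ( ) ) ) ) ( )

[P [Q ( [P [Q ( [P [Q ( )]] )] [P [Q ( [P [Q ( [P [Q ( )]] )]] )]]] )] [P [Q ( )]]]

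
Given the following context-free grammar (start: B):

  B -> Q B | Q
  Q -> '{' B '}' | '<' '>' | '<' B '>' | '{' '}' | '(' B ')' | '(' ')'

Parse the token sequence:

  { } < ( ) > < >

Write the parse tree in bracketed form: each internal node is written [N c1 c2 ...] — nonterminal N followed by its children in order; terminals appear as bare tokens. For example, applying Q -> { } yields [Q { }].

[B [Q { }] [B [Q < [B [Q ( )]] >] [B [Q < >]]]]

B
Q B
{ } B
{ } Q B
{ } < B > B
{ } < Q > B
{ } < ( ) > B
{ } < ( ) > Q
{ } < ( ) > < >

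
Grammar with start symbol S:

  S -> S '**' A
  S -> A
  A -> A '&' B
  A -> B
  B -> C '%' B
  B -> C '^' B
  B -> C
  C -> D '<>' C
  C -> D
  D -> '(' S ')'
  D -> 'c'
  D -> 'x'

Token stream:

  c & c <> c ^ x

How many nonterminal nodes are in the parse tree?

[S [A [A [B [C [D c]]]] & [B [C [D c] <> [C [D c]]] ^ [B [C [D x]]]]]]

14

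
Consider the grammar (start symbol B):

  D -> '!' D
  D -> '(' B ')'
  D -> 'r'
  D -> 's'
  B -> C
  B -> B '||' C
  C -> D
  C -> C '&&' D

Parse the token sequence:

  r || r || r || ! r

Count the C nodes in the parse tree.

4

[B [B [B [B [C [D r]]] || [C [D r]]] || [C [D r]]] || [C [D ! [D r]]]]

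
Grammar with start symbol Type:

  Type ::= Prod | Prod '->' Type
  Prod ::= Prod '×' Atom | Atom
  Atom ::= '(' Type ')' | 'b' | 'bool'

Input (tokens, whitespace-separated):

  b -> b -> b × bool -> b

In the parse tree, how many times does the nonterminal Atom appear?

[Type [Prod [Atom b]] -> [Type [Prod [Atom b]] -> [Type [Prod [Prod [Atom b]] × [Atom bool]] -> [Type [Prod [Atom b]]]]]]

5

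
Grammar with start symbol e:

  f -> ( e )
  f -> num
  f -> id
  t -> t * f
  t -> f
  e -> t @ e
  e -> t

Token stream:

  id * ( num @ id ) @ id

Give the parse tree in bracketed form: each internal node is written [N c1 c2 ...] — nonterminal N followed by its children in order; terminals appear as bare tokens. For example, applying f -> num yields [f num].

[e [t [t [f id]] * [f ( [e [t [f num]] @ [e [t [f id]]]] )]] @ [e [t [f id]]]]

e
t @ e
t * f @ e
f * f @ e
id * f @ e
id * ( e ) @ e
id * ( t @ e ) @ e
id * ( f @ e ) @ e
id * ( num @ e ) @ e
id * ( num @ t ) @ e
id * ( num @ f ) @ e
id * ( num @ id ) @ e
id * ( num @ id ) @ t
id * ( num @ id ) @ f
id * ( num @ id ) @ id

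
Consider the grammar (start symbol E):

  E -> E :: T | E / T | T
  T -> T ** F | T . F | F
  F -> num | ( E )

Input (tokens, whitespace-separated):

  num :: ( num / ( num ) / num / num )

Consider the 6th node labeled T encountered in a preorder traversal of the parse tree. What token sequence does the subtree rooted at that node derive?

num

[E [E [T [F num]]] :: [T [F ( [E [E [E [E [T [F num]]] / [T [F ( [E [T [F num]]] )]]] / [T [F num]]] / [T [F num]]] )]]]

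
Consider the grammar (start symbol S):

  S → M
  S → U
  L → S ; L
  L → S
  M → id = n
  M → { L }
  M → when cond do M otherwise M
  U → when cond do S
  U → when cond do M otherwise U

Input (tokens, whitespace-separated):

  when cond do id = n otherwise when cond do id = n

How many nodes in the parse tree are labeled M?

2

[S [U when cond do [M id = n] otherwise [U when cond do [S [M id = n]]]]]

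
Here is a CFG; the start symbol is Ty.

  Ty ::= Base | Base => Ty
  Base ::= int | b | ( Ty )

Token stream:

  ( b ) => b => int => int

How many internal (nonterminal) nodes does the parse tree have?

[Ty [Base ( [Ty [Base b]] )] => [Ty [Base b] => [Ty [Base int] => [Ty [Base int]]]]]

10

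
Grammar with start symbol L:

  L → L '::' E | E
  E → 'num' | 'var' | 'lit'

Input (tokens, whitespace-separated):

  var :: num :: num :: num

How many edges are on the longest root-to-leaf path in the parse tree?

5

[L [L [L [L [E var]] :: [E num]] :: [E num]] :: [E num]]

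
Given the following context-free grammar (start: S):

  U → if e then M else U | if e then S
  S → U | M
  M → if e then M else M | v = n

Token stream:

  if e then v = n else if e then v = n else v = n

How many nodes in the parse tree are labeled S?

1

[S [M if e then [M v = n] else [M if e then [M v = n] else [M v = n]]]]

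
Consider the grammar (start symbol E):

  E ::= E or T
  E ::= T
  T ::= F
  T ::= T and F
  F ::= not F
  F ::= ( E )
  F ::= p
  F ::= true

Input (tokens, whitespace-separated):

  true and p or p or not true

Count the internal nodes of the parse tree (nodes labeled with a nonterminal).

12

[E [E [E [T [T [F true]] and [F p]]] or [T [F p]]] or [T [F not [F true]]]]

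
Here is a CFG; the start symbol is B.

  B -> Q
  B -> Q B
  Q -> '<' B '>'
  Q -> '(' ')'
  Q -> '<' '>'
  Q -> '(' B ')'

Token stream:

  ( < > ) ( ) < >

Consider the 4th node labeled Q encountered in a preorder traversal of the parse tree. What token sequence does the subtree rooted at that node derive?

< >

[B [Q ( [B [Q < >]] )] [B [Q ( )] [B [Q < >]]]]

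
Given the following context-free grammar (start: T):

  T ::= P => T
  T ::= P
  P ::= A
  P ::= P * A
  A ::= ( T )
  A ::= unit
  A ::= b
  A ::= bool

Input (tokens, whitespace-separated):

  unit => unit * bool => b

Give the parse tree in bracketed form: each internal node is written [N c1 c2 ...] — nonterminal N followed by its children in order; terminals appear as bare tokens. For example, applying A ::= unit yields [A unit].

[T [P [A unit]] => [T [P [P [A unit]] * [A bool]] => [T [P [A b]]]]]

T
P => T
A => T
unit => T
unit => P => T
unit => P * A => T
unit => A * A => T
unit => unit * A => T
unit => unit * bool => T
unit => unit * bool => P
unit => unit * bool => A
unit => unit * bool => b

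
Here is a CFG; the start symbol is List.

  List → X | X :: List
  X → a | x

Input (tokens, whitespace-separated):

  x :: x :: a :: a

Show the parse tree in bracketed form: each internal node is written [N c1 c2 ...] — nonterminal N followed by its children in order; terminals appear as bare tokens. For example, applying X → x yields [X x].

[List [X x] :: [List [X x] :: [List [X a] :: [List [X a]]]]]

List
X :: List
x :: List
x :: X :: List
x :: x :: List
x :: x :: X :: List
x :: x :: a :: List
x :: x :: a :: X
x :: x :: a :: a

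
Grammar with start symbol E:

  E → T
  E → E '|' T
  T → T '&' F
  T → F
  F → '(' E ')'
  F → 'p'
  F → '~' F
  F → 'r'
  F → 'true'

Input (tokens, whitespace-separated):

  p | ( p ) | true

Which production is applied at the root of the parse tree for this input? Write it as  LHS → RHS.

[E [E [E [T [F p]]] | [T [F ( [E [T [F p]]] )]]] | [T [F true]]]

E → E '|' T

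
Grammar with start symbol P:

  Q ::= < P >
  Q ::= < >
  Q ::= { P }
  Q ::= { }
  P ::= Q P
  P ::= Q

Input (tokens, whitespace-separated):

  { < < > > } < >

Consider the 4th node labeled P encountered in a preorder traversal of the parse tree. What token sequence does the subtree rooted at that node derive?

[P [Q { [P [Q < [P [Q < >]] >]] }] [P [Q < >]]]

< >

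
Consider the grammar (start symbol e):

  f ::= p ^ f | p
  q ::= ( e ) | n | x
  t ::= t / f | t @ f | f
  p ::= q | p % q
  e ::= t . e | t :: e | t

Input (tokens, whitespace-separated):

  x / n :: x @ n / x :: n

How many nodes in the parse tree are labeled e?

[e [t [t [f [p [q x]]]] / [f [p [q n]]]] :: [e [t [t [t [f [p [q x]]]] @ [f [p [q n]]]] / [f [p [q x]]]] :: [e [t [f [p [q n]]]]]]]

3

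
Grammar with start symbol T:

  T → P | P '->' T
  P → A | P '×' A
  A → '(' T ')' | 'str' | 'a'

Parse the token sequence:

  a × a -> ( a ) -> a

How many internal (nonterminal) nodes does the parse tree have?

[T [P [P [A a]] × [A a]] -> [T [P [A ( [T [P [A a]]] )]] -> [T [P [A a]]]]]

14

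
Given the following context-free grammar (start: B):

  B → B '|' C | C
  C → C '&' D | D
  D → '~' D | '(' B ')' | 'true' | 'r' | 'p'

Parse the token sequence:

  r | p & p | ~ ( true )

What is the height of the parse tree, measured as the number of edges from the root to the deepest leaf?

[B [B [B [C [D r]]] | [C [C [D p]] & [D p]]] | [C [D ~ [D ( [B [C [D true]]] )]]]]

7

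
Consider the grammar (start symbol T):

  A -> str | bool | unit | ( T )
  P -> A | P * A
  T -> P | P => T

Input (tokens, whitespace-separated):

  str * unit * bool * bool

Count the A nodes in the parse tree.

4

[T [P [P [P [P [A str]] * [A unit]] * [A bool]] * [A bool]]]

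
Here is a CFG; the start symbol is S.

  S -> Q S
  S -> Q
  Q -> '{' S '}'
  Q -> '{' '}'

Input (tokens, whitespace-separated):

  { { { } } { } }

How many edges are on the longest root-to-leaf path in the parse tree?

[S [Q { [S [Q { [S [Q { }]] }] [S [Q { }]]] }]]

6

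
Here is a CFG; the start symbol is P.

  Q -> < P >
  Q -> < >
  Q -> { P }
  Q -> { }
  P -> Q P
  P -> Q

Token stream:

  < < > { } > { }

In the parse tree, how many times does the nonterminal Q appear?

[P [Q < [P [Q < >] [P [Q { }]]] >] [P [Q { }]]]

4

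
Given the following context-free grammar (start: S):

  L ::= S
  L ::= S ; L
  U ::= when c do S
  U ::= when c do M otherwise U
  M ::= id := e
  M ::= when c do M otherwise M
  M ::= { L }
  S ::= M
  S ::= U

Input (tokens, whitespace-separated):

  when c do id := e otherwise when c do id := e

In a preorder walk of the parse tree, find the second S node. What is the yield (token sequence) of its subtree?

[S [U when c do [M id := e] otherwise [U when c do [S [M id := e]]]]]

id := e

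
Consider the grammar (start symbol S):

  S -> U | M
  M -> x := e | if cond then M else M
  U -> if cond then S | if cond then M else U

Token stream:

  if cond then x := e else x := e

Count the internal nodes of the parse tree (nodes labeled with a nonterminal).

[S [M if cond then [M x := e] else [M x := e]]]

4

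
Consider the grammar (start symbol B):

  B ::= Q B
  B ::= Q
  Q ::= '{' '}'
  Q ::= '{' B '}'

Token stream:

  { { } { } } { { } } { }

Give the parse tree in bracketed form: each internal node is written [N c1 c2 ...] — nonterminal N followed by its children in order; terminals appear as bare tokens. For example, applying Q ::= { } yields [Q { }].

[B [Q { [B [Q { }] [B [Q { }]]] }] [B [Q { [B [Q { }]] }] [B [Q { }]]]]

B
Q B
{ B } B
{ Q B } B
{ { } B } B
{ { } Q } B
{ { } { } } B
{ { } { } } Q B
{ { } { } } { B } B
{ { } { } } { Q } B
{ { } { } } { { } } B
{ { } { } } { { } } Q
{ { } { } } { { } } { }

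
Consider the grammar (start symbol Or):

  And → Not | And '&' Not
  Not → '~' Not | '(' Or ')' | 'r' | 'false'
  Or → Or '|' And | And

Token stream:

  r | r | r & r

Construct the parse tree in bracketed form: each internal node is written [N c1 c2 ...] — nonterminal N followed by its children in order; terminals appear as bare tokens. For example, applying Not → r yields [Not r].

Or
Or | And
Or | And | And
And | And | And
Not | And | And
r | And | And
r | Not | And
r | r | And
r | r | And & Not
r | r | Not & Not
r | r | r & Not
r | r | r & r

[Or [Or [Or [And [Not r]]] | [And [Not r]]] | [And [And [Not r]] & [Not r]]]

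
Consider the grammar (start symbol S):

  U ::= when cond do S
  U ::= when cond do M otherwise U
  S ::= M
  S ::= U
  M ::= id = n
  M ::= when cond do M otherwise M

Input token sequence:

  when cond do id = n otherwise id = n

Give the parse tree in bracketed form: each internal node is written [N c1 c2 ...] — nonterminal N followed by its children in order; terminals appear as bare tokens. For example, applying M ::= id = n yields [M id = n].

[S [M when cond do [M id = n] otherwise [M id = n]]]

S
M
when cond do M otherwise M
when cond do id = n otherwise M
when cond do id = n otherwise id = n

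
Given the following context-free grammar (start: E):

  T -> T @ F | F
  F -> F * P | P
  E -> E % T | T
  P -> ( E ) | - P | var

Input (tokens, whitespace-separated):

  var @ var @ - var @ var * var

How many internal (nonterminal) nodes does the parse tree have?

16

[E [T [T [T [T [F [P var]]] @ [F [P var]]] @ [F [P - [P var]]]] @ [F [F [P var]] * [P var]]]]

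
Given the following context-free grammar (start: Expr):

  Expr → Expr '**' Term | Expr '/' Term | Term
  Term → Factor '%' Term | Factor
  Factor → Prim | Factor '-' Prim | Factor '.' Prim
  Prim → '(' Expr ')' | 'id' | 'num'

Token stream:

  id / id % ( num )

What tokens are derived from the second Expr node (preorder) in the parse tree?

id

[Expr [Expr [Term [Factor [Prim id]]]] / [Term [Factor [Prim id]] % [Term [Factor [Prim ( [Expr [Term [Factor [Prim num]]]] )]]]]]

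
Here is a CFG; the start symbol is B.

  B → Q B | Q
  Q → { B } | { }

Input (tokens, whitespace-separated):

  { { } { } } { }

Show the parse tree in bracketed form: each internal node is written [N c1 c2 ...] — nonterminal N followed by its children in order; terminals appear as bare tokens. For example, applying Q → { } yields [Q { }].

B
Q B
{ B } B
{ Q B } B
{ { } B } B
{ { } Q } B
{ { } { } } B
{ { } { } } Q
{ { } { } } { }

[B [Q { [B [Q { }] [B [Q { }]]] }] [B [Q { }]]]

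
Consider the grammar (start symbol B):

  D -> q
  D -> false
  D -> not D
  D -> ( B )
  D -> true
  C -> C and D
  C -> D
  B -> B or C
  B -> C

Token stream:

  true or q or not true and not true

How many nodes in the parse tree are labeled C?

4

[B [B [B [C [D true]]] or [C [D q]]] or [C [C [D not [D true]]] and [D not [D true]]]]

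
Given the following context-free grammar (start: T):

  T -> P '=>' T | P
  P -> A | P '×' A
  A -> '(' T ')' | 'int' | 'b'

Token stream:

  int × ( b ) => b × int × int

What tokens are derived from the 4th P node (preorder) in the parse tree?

b × int × int

[T [P [P [A int]] × [A ( [T [P [A b]]] )]] => [T [P [P [P [A b]] × [A int]] × [A int]]]]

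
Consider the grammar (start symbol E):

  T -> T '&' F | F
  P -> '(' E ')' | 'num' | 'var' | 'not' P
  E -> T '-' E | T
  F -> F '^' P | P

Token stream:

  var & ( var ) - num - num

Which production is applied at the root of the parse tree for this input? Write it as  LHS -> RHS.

[E [T [T [F [P var]]] & [F [P ( [E [T [F [P var]]]] )]]] - [E [T [F [P num]]] - [E [T [F [P num]]]]]]

E -> T '-' E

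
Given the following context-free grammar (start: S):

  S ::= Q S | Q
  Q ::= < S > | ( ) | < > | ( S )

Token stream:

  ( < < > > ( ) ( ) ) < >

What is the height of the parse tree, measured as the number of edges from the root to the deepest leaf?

6

[S [Q ( [S [Q < [S [Q < >]] >] [S [Q ( )] [S [Q ( )]]]] )] [S [Q < >]]]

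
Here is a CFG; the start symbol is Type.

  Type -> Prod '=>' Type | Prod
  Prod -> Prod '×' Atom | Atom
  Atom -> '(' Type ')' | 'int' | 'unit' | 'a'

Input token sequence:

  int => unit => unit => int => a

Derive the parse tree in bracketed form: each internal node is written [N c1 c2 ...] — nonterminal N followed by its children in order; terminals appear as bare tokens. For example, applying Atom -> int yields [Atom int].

[Type [Prod [Atom int]] => [Type [Prod [Atom unit]] => [Type [Prod [Atom unit]] => [Type [Prod [Atom int]] => [Type [Prod [Atom a]]]]]]]

Type
Prod => Type
Atom => Type
int => Type
int => Prod => Type
int => Atom => Type
int => unit => Type
int => unit => Prod => Type
int => unit => Atom => Type
int => unit => unit => Type
int => unit => unit => Prod => Type
int => unit => unit => Atom => Type
int => unit => unit => int => Type
int => unit => unit => int => Prod
int => unit => unit => int => Atom
int => unit => unit => int => a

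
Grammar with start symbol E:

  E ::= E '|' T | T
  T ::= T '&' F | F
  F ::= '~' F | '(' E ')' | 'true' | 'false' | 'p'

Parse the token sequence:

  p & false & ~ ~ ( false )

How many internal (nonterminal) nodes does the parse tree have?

[E [T [T [T [F p]] & [F false]] & [F ~ [F ~ [F ( [E [T [F false]]] )]]]]]

12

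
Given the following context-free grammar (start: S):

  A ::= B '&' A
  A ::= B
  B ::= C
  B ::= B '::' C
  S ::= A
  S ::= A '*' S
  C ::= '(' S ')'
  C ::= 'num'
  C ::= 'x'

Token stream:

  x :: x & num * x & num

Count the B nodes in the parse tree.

5

[S [A [B [B [C x]] :: [C x]] & [A [B [C num]]]] * [S [A [B [C x]] & [A [B [C num]]]]]]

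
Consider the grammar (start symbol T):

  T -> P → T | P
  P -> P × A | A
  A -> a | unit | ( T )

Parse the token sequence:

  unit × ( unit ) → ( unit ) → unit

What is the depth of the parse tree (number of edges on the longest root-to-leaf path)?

7

[T [P [P [A unit]] × [A ( [T [P [A unit]]] )]] → [T [P [A ( [T [P [A unit]]] )]] → [T [P [A unit]]]]]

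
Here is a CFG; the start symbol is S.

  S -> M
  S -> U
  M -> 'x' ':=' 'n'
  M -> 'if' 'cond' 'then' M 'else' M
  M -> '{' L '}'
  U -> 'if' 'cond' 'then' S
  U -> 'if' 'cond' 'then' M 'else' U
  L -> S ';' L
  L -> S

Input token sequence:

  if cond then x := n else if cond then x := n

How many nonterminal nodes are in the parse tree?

[S [U if cond then [M x := n] else [U if cond then [S [M x := n]]]]]

6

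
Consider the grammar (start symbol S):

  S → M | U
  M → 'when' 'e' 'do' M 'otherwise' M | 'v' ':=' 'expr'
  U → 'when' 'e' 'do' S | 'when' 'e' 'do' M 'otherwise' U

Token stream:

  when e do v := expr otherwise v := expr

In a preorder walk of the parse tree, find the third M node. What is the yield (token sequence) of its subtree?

v := expr

[S [M when e do [M v := expr] otherwise [M v := expr]]]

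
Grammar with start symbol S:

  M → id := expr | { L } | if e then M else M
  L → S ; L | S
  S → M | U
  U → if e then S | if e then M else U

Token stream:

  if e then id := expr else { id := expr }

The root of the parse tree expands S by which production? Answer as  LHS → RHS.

S → M

[S [M if e then [M id := expr] else [M { [L [S [M id := expr]]] }]]]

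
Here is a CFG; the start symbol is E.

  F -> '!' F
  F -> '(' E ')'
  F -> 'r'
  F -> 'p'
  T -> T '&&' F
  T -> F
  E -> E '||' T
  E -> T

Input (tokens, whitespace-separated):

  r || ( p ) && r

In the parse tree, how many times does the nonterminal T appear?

4

[E [E [T [F r]]] || [T [T [F ( [E [T [F p]]] )]] && [F r]]]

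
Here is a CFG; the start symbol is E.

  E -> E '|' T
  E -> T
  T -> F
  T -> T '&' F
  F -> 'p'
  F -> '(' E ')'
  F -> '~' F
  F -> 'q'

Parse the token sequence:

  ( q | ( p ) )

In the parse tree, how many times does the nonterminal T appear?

[E [T [F ( [E [E [T [F q]]] | [T [F ( [E [T [F p]]] )]]] )]]]

4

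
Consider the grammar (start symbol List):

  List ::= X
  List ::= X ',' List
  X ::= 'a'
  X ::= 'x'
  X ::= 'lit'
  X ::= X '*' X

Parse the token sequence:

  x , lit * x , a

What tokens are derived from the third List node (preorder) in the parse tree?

[List [X x] , [List [X [X lit] * [X x]] , [List [X a]]]]

a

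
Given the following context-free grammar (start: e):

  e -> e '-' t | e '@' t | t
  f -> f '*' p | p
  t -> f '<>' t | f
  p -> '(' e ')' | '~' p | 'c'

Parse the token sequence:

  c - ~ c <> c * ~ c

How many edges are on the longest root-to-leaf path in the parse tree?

[e [e [t [f [p c]]]] - [t [f [p ~ [p c]]] <> [t [f [f [p c]] * [p ~ [p c]]]]]]

6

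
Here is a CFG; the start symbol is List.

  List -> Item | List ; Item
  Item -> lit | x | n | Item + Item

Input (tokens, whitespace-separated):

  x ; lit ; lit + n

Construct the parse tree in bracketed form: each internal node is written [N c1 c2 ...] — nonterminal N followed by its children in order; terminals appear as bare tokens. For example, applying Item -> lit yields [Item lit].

List
List ; Item
List ; Item ; Item
Item ; Item ; Item
x ; Item ; Item
x ; lit ; Item
x ; lit ; Item + Item
x ; lit ; lit + Item
x ; lit ; lit + n

[List [List [List [Item x]] ; [Item lit]] ; [Item [Item lit] + [Item n]]]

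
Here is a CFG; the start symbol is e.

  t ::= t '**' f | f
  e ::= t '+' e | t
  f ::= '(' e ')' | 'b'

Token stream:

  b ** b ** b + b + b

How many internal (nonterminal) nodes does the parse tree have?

[e [t [t [t [f b]] ** [f b]] ** [f b]] + [e [t [f b]] + [e [t [f b]]]]]

13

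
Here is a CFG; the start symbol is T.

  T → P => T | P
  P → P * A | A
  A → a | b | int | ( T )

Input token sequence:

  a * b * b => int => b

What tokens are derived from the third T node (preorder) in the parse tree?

b

[T [P [P [P [A a]] * [A b]] * [A b]] => [T [P [A int]] => [T [P [A b]]]]]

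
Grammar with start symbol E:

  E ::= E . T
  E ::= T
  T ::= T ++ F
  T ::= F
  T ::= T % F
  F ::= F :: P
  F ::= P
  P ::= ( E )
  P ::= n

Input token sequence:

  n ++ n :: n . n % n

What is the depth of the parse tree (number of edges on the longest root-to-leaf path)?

6

[E [E [T [T [F [P n]]] ++ [F [F [P n]] :: [P n]]]] . [T [T [F [P n]]] % [F [P n]]]]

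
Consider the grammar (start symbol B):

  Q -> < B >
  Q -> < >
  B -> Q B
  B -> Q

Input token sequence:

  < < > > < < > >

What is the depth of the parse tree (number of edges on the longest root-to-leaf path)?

[B [Q < [B [Q < >]] >] [B [Q < [B [Q < >]] >]]]

5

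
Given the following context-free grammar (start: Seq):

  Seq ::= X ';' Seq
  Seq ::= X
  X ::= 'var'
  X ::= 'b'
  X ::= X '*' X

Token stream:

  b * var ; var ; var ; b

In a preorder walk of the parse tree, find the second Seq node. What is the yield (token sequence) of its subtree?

[Seq [X [X b] * [X var]] ; [Seq [X var] ; [Seq [X var] ; [Seq [X b]]]]]

var ; var ; b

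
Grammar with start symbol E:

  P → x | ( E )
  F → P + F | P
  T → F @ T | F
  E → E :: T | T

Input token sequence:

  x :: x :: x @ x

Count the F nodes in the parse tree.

4

[E [E [E [T [F [P x]]]] :: [T [F [P x]]]] :: [T [F [P x]] @ [T [F [P x]]]]]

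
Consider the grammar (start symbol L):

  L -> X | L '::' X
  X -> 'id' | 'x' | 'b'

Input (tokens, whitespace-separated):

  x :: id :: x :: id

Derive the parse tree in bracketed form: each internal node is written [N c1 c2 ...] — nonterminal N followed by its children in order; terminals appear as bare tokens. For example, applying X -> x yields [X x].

[L [L [L [L [X x]] :: [X id]] :: [X x]] :: [X id]]

L
L :: X
L :: X :: X
L :: X :: X :: X
X :: X :: X :: X
x :: X :: X :: X
x :: id :: X :: X
x :: id :: x :: X
x :: id :: x :: id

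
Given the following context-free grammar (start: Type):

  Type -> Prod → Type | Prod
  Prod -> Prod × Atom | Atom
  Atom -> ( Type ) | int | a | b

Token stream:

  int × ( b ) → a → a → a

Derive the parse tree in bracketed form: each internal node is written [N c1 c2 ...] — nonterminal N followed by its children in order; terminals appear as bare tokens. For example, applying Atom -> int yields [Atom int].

Type
Prod → Type
Prod × Atom → Type
Atom × Atom → Type
int × Atom → Type
int × ( Type ) → Type
int × ( Prod ) → Type
int × ( Atom ) → Type
int × ( b ) → Type
int × ( b ) → Prod → Type
int × ( b ) → Atom → Type
int × ( b ) → a → Type
int × ( b ) → a → Prod → Type
int × ( b ) → a → Atom → Type
int × ( b ) → a → a → Type
int × ( b ) → a → a → Prod
int × ( b ) → a → a → Atom
int × ( b ) → a → a → a

[Type [Prod [Prod [Atom int]] × [Atom ( [Type [Prod [Atom b]]] )]] → [Type [Prod [Atom a]] → [Type [Prod [Atom a]] → [Type [Prod [Atom a]]]]]]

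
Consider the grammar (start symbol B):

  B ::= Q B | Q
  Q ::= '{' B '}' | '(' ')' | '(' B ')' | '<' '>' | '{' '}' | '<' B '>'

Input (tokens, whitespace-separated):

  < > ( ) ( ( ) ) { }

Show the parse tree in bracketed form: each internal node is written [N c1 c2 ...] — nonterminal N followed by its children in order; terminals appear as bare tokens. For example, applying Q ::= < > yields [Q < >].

B
Q B
< > B
< > Q B
< > ( ) B
< > ( ) Q B
< > ( ) ( B ) B
< > ( ) ( Q ) B
< > ( ) ( ( ) ) B
< > ( ) ( ( ) ) Q
< > ( ) ( ( ) ) { }

[B [Q < >] [B [Q ( )] [B [Q ( [B [Q ( )]] )] [B [Q { }]]]]]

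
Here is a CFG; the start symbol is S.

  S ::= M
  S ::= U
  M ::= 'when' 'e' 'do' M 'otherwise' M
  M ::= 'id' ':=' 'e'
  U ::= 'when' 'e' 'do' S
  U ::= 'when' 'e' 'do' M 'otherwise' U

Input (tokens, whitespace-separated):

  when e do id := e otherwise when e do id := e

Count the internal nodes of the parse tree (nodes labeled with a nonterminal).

6

[S [U when e do [M id := e] otherwise [U when e do [S [M id := e]]]]]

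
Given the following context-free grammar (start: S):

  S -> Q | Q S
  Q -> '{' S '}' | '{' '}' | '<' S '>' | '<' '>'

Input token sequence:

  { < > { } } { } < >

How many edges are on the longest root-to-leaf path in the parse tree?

5

[S [Q { [S [Q < >] [S [Q { }]]] }] [S [Q { }] [S [Q < >]]]]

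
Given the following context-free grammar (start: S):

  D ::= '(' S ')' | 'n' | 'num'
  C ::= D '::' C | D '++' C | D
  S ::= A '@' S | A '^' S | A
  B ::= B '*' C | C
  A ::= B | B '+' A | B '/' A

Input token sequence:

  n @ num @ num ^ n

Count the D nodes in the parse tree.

4

[S [A [B [C [D n]]]] @ [S [A [B [C [D num]]]] @ [S [A [B [C [D num]]]] ^ [S [A [B [C [D n]]]]]]]]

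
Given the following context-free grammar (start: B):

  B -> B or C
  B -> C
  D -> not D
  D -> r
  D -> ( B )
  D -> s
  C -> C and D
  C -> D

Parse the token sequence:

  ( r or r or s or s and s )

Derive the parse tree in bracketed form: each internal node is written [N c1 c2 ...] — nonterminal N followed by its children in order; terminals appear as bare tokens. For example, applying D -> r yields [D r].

B
C
D
( B )
( B or C )
( B or C or C )
( B or C or C or C )
( C or C or C or C )
( D or C or C or C )
( r or C or C or C )
( r or D or C or C )
( r or r or C or C )
( r or r or D or C )
( r or r or s or C )
( r or r or s or C and D )
( r or r or s or D and D )
( r or r or s or s and D )
( r or r or s or s and s )

[B [C [D ( [B [B [B [B [C [D r]]] or [C [D r]]] or [C [D s]]] or [C [C [D s]] and [D s]]] )]]]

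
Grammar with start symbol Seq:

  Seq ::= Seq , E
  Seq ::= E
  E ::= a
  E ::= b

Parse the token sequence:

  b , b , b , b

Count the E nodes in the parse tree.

4

[Seq [Seq [Seq [Seq [E b]] , [E b]] , [E b]] , [E b]]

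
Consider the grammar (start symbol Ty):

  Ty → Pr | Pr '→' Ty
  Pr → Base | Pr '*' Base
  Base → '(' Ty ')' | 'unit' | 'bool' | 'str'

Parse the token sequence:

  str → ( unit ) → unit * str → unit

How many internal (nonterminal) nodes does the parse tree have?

[Ty [Pr [Base str]] → [Ty [Pr [Base ( [Ty [Pr [Base unit]]] )]] → [Ty [Pr [Pr [Base unit]] * [Base str]] → [Ty [Pr [Base unit]]]]]]

17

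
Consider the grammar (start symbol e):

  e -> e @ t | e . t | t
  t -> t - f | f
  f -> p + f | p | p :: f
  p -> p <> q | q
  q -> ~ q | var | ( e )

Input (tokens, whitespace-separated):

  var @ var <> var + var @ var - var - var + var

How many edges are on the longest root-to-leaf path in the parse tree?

[e [e [e [t [f [p [q var]]]]] @ [t [f [p [p [q var]] <> [q var]] + [f [p [q var]]]]]] @ [t [t [t [f [p [q var]]]] - [f [p [q var]]]] - [f [p [q var]] + [f [p [q var]]]]]]

7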